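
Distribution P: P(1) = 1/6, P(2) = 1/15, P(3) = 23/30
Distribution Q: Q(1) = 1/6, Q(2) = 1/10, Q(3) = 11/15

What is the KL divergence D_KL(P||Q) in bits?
0.0102 bits

D_KL(P||Q) = Σ P(x) log₂(P(x)/Q(x))

Computing term by term:
  P(1)·log₂(P(1)/Q(1)) = (1/6)·log₂((1/6)/(1/6)) = 0.00000
  P(2)·log₂(P(2)/Q(2)) = (1/15)·log₂((1/15)/(1/10)) = -0.03900
  P(3)·log₂(P(3)/Q(3)) = (23/30)·log₂((23/30)/(11/15)) = 0.04917

D_KL(P||Q) = 0.00000 - 0.03900 + 0.04917 = 0.01017 ≈ 0.0102 bits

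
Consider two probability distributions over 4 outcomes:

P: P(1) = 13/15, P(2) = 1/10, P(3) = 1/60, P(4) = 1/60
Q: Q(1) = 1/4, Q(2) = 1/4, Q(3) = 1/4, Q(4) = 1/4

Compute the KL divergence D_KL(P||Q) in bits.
1.2920 bits

D_KL(P||Q) = Σ P(x) log₂(P(x)/Q(x))

Computing term by term:
  P(1)·log₂(P(1)/Q(1)) = (13/15)·log₂((13/15)/(1/4)) = 1.55441
  P(2)·log₂(P(2)/Q(2)) = (1/10)·log₂((1/10)/(1/4)) = -0.13219
  P(3)·log₂(P(3)/Q(3)) = (1/60)·log₂((1/60)/(1/4)) = -0.06511
  P(4)·log₂(P(4)/Q(4)) = (1/60)·log₂((1/60)/(1/4)) = -0.06511

D_KL(P||Q) = 1.55441 - 0.13219 - 0.06511 - 0.06511 = 1.29200 ≈ 1.2920 bits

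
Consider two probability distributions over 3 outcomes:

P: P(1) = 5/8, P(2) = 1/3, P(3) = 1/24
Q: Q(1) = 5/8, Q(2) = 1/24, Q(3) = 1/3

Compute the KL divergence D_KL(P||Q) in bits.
0.8750 bits

D_KL(P||Q) = Σ P(x) log₂(P(x)/Q(x))

Computing term by term:
  P(1)·log₂(P(1)/Q(1)) = (5/8)·log₂((5/8)/(5/8)) = 0.00000
  P(2)·log₂(P(2)/Q(2)) = (1/3)·log₂((1/3)/(1/24)) = 1.00000
  P(3)·log₂(P(3)/Q(3)) = (1/24)·log₂((1/24)/(1/3)) = -0.12500

D_KL(P||Q) = 0.00000 + 1.00000 - 0.12500 = 0.87500 ≈ 0.8750 bits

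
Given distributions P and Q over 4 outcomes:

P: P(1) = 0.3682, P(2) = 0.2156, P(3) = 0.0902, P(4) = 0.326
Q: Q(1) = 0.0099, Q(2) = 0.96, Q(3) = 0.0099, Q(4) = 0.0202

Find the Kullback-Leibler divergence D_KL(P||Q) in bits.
3.0519 bits

D_KL(P||Q) = Σ P(x) log₂(P(x)/Q(x))

Computing term by term:
  P(1)·log₂(P(1)/Q(1)) = 0.3682·log₂(0.3682/0.0099) = 1.92087
  P(2)·log₂(P(2)/Q(2)) = 0.2156·log₂(0.2156/0.96) = -0.46455
  P(3)·log₂(P(3)/Q(3)) = 0.0902·log₂(0.0902/0.0099) = 0.28752
  P(4)·log₂(P(4)/Q(4)) = 0.326·log₂(0.326/0.0202) = 1.30806

D_KL(P||Q) = 1.92087 - 0.46455 + 0.28752 + 1.30806 = 3.05190 ≈ 3.0519 bits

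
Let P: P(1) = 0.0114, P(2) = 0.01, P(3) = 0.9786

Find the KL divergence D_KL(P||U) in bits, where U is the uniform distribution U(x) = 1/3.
1.4144 bits

U(i) = 1/3 for all i

D_KL(P||U) = Σ P(x) log₂(P(x) / (1/3))
           = Σ P(x) log₂(P(x)) + log₂(3)
           = log₂(3) - H(P)

H(P) = -Σ P(x) log₂(P(x)):
  -P(1)·log₂(P(1)) = -(0.0114)·log₂(0.0114) = 0.07358
  -P(2)·log₂(P(2)) = -(0.01)·log₂(0.01) = 0.06644
  -P(3)·log₂(P(3)) = -(0.9786)·log₂(0.9786) = 0.03054
H(P) = 0.07358 + 0.06644 + 0.03054 = 0.17056 bits

log₂(3) = 1.58496 bits

D_KL(P||U) = 1.58496 - 0.17056 = 1.41440 ≈ 1.4144 bits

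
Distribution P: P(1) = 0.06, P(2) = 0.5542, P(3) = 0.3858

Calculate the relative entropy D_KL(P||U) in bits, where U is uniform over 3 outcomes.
0.3394 bits

U(i) = 1/3 for all i

D_KL(P||U) = Σ P(x) log₂(P(x) / (1/3))
           = Σ P(x) log₂(P(x)) + log₂(3)
           = log₂(3) - H(P)

H(P) = -Σ P(x) log₂(P(x)):
  -P(1)·log₂(P(1)) = -(0.06)·log₂(0.06) = 0.24353
  -P(2)·log₂(P(2)) = -(0.5542)·log₂(0.5542) = 0.47191
  -P(3)·log₂(P(3)) = -(0.3858)·log₂(0.3858) = 0.53012
H(P) = 0.24353 + 0.47191 + 0.53012 = 1.24556 bits

log₂(3) = 1.58496 bits

D_KL(P||U) = 1.58496 - 1.24556 = 0.33940 ≈ 0.3394 bits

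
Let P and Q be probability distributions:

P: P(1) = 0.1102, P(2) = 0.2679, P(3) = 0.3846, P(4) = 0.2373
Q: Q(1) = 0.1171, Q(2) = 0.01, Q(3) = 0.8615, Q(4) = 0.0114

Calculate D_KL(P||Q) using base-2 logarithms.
1.8530 bits

D_KL(P||Q) = Σ P(x) log₂(P(x)/Q(x))

Computing term by term:
  P(1)·log₂(P(1)/Q(1)) = 0.1102·log₂(0.1102/0.1171) = -0.00966
  P(2)·log₂(P(2)/Q(2)) = 0.2679·log₂(0.2679/0.01) = 1.27082
  P(3)·log₂(P(3)/Q(3)) = 0.3846·log₂(0.3846/0.8615) = -0.44748
  P(4)·log₂(P(4)/Q(4)) = 0.2373·log₂(0.2373/0.0114) = 1.03928

D_KL(P||Q) = -0.00966 + 1.27082 - 0.44748 + 1.03928 = 1.85296 ≈ 1.8530 bits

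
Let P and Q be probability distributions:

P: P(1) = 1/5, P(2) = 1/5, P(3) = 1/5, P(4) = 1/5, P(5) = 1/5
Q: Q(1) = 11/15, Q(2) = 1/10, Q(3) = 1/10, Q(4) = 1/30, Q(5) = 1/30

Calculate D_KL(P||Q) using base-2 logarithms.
1.0591 bits

D_KL(P||Q) = Σ P(x) log₂(P(x)/Q(x))

Computing term by term:
  P(1)·log₂(P(1)/Q(1)) = (1/5)·log₂((1/5)/(11/15)) = -0.37489
  P(2)·log₂(P(2)/Q(2)) = (1/5)·log₂((1/5)/(1/10)) = 0.20000
  P(3)·log₂(P(3)/Q(3)) = (1/5)·log₂((1/5)/(1/10)) = 0.20000
  P(4)·log₂(P(4)/Q(4)) = (1/5)·log₂((1/5)/(1/30)) = 0.51699
  P(5)·log₂(P(5)/Q(5)) = (1/5)·log₂((1/5)/(1/30)) = 0.51699

D_KL(P||Q) = -0.37489 + 0.20000 + 0.20000 + 0.51699 + 0.51699 = 1.05909 ≈ 1.0591 bits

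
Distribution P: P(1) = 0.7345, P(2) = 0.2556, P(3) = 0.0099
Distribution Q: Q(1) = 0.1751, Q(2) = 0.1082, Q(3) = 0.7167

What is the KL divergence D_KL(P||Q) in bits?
1.7752 bits

D_KL(P||Q) = Σ P(x) log₂(P(x)/Q(x))

Computing term by term:
  P(1)·log₂(P(1)/Q(1)) = 0.7345·log₂(0.7345/0.1751) = 1.51937
  P(2)·log₂(P(2)/Q(2)) = 0.2556·log₂(0.2556/0.1082) = 0.31699
  P(3)·log₂(P(3)/Q(3)) = 0.0099·log₂(0.0099/0.7167) = -0.06116

D_KL(P||Q) = 1.51937 + 0.31699 - 0.06116 = 1.77520 ≈ 1.7752 bits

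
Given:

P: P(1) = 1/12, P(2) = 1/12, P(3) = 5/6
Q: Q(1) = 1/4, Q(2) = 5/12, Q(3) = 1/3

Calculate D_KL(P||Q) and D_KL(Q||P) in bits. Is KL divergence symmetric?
D_KL(P||Q) = 0.7760 bits, D_KL(Q||P) = 0.9231 bits. No, KL divergence is not symmetric.

D_KL(P||Q) = Σ P(x) log₂(P(x)/Q(x))

Computing term by term:
  P(1)·log₂(P(1)/Q(1)) = (1/12)·log₂((1/12)/(1/4)) = -0.13208
  P(2)·log₂(P(2)/Q(2)) = (1/12)·log₂((1/12)/(5/12)) = -0.19349
  P(3)·log₂(P(3)/Q(3)) = (5/6)·log₂((5/6)/(1/3)) = 1.10161

D_KL(P||Q) = -0.13208 - 0.19349 + 1.10161 = 0.77604 ≈ 0.7760 bits

D_KL(Q||P) = Σ Q(x) log₂(Q(x)/P(x))

Computing term by term:
  Q(1)·log₂(Q(1)/P(1)) = (1/4)·log₂((1/4)/(1/12)) = 0.39624
  Q(2)·log₂(Q(2)/P(2)) = (5/12)·log₂((5/12)/(1/12)) = 0.96747
  Q(3)·log₂(Q(3)/P(3)) = (1/3)·log₂((1/3)/(5/6)) = -0.44064

D_KL(Q||P) = 0.39624 + 0.96747 - 0.44064 = 0.92307 ≈ 0.9231 bits

These are NOT equal (difference: 0.1471 bits). KL divergence is asymmetric: D_KL(P||Q) ≠ D_KL(Q||P) in general.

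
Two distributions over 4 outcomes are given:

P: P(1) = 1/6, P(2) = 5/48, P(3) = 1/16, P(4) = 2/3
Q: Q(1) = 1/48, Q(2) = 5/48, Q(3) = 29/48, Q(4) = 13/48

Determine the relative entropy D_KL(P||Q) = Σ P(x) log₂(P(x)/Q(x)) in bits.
1.1618 bits

D_KL(P||Q) = Σ P(x) log₂(P(x)/Q(x))

Computing term by term:
  P(1)·log₂(P(1)/Q(1)) = (1/6)·log₂((1/6)/(1/48)) = 0.50000
  P(2)·log₂(P(2)/Q(2)) = (5/48)·log₂((5/48)/(5/48)) = 0.00000
  P(3)·log₂(P(3)/Q(3)) = (1/16)·log₂((1/16)/(29/48)) = -0.20456
  P(4)·log₂(P(4)/Q(4)) = (2/3)·log₂((2/3)/(13/48)) = 0.86637

D_KL(P||Q) = 0.50000 + 0.00000 - 0.20456 + 0.86637 = 1.16181 ≈ 1.1618 bits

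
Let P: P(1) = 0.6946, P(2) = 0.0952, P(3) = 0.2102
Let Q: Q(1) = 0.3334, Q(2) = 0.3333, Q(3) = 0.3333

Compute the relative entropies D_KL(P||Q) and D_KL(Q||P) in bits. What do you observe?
D_KL(P||Q) = 0.4236 bits, D_KL(Q||P) = 0.4712 bits. The two directions give different values (D_KL(Q||P) exceeds D_KL(P||Q) by 0.0476 bits): KL divergence is asymmetric.

D_KL(P||Q) = Σ P(x) log₂(P(x)/Q(x))

Computing term by term:
  P(1)·log₂(P(1)/Q(1)) = 0.6946·log₂(0.6946/0.3334) = 0.73553
  P(2)·log₂(P(2)/Q(2)) = 0.0952·log₂(0.0952/0.3333) = -0.17210
  P(3)·log₂(P(3)/Q(3)) = 0.2102·log₂(0.2102/0.3333) = -0.13980

D_KL(P||Q) = 0.73553 - 0.17210 - 0.13980 = 0.42363 ≈ 0.4236 bits

D_KL(Q||P) = Σ Q(x) log₂(Q(x)/P(x))

Computing term by term:
  Q(1)·log₂(Q(1)/P(1)) = 0.3334·log₂(0.3334/0.6946) = -0.35305
  Q(2)·log₂(Q(2)/P(2)) = 0.3333·log₂(0.3333/0.0952) = 0.60254
  Q(3)·log₂(Q(3)/P(3)) = 0.3333·log₂(0.3333/0.2102) = 0.22166

D_KL(Q||P) = -0.35305 + 0.60254 + 0.22166 = 0.47115 ≈ 0.4712 bits

These are NOT equal (difference: 0.0476 bits). KL divergence is asymmetric: D_KL(P||Q) ≠ D_KL(Q||P) in general.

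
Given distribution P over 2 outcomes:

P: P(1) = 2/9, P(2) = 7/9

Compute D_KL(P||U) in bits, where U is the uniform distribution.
0.2358 bits

U(i) = 1/2 for all i

D_KL(P||U) = Σ P(x) log₂(P(x) / (1/2))
           = Σ P(x) log₂(P(x)) + log₂(2)
           = log₂(2) - H(P)

H(P) = -Σ P(x) log₂(P(x)):
  -P(1)·log₂(P(1)) = -(2/9)·log₂(2/9) = 0.48221
  -P(2)·log₂(P(2)) = -(7/9)·log₂(7/9) = 0.28200
H(P) = 0.48221 + 0.28200 = 0.76421 bits

log₂(2) = 1.00000 bits

D_KL(P||U) = 1.00000 - 0.76421 = 0.23579 ≈ 0.2358 bits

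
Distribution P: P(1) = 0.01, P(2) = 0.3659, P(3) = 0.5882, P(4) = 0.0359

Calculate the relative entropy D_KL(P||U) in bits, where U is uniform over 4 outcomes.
0.7802 bits

U(i) = 1/4 for all i

D_KL(P||U) = Σ P(x) log₂(P(x) / (1/4))
           = Σ P(x) log₂(P(x)) + log₂(4)
           = log₂(4) - H(P)

H(P) = -Σ P(x) log₂(P(x)):
  -P(1)·log₂(P(1)) = -(0.01)·log₂(0.01) = 0.06644
  -P(2)·log₂(P(2)) = -(0.3659)·log₂(0.3659) = 0.53073
  -P(3)·log₂(P(3)) = -(0.5882)·log₂(0.5882) = 0.45034
  -P(4)·log₂(P(4)) = -(0.0359)·log₂(0.0359) = 0.17232
H(P) = 0.06644 + 0.53073 + 0.45034 + 0.17232 = 1.21983 bits

log₂(4) = 2.00000 bits

D_KL(P||U) = 2.00000 - 1.21983 = 0.78017 ≈ 0.7802 bits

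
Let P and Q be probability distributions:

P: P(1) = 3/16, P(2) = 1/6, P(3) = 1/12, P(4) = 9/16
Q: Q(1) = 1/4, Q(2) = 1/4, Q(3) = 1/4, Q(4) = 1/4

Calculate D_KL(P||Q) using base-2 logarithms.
0.3507 bits

D_KL(P||Q) = Σ P(x) log₂(P(x)/Q(x))

Computing term by term:
  P(1)·log₂(P(1)/Q(1)) = (3/16)·log₂((3/16)/(1/4)) = -0.07782
  P(2)·log₂(P(2)/Q(2)) = (1/6)·log₂((1/6)/(1/4)) = -0.09749
  P(3)·log₂(P(3)/Q(3)) = (1/12)·log₂((1/12)/(1/4)) = -0.13208
  P(4)·log₂(P(4)/Q(4)) = (9/16)·log₂((9/16)/(1/4)) = 0.65808

D_KL(P||Q) = -0.07782 - 0.09749 - 0.13208 + 0.65808 = 0.35069 ≈ 0.3507 bits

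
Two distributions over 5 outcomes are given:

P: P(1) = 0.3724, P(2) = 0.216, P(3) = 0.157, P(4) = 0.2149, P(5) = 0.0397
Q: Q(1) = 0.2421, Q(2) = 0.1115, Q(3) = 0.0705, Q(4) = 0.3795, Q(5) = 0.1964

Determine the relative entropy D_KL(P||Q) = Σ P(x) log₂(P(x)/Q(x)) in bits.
0.3509 bits

D_KL(P||Q) = Σ P(x) log₂(P(x)/Q(x))

Computing term by term:
  P(1)·log₂(P(1)/Q(1)) = 0.3724·log₂(0.3724/0.2421) = 0.23135
  P(2)·log₂(P(2)/Q(2)) = 0.216·log₂(0.216/0.1115) = 0.20606
  P(3)·log₂(P(3)/Q(3)) = 0.157·log₂(0.157/0.0705) = 0.18135
  P(4)·log₂(P(4)/Q(4)) = 0.2149·log₂(0.2149/0.3795) = -0.17631
  P(5)·log₂(P(5)/Q(5)) = 0.0397·log₂(0.0397/0.1964) = -0.09157

D_KL(P||Q) = 0.23135 + 0.20606 + 0.18135 - 0.17631 - 0.09157 = 0.35088 ≈ 0.3509 bits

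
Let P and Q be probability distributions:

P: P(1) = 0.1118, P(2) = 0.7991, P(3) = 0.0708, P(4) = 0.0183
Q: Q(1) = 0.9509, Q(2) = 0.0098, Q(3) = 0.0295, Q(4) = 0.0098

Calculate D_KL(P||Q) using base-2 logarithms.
4.8345 bits

D_KL(P||Q) = Σ P(x) log₂(P(x)/Q(x))

Computing term by term:
  P(1)·log₂(P(1)/Q(1)) = 0.1118·log₂(0.1118/0.9509) = -0.34528
  P(2)·log₂(P(2)/Q(2)) = 0.7991·log₂(0.7991/0.0098) = 5.07385
  P(3)·log₂(P(3)/Q(3)) = 0.0708·log₂(0.0708/0.0295) = 0.08942
  P(4)·log₂(P(4)/Q(4)) = 0.0183·log₂(0.0183/0.0098) = 0.01649

D_KL(P||Q) = -0.34528 + 5.07385 + 0.08942 + 0.01649 = 4.83448 ≈ 4.8345 bits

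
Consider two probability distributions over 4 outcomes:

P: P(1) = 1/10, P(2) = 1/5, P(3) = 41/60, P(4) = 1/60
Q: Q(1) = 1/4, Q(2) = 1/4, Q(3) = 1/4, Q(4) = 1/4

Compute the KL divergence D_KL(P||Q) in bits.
0.7296 bits

D_KL(P||Q) = Σ P(x) log₂(P(x)/Q(x))

Computing term by term:
  P(1)·log₂(P(1)/Q(1)) = (1/10)·log₂((1/10)/(1/4)) = -0.13219
  P(2)·log₂(P(2)/Q(2)) = (1/5)·log₂((1/5)/(1/4)) = -0.06439
  P(3)·log₂(P(3)/Q(3)) = (41/60)·log₂((41/60)/(1/4)) = 0.99129
  P(4)·log₂(P(4)/Q(4)) = (1/60)·log₂((1/60)/(1/4)) = -0.06511

D_KL(P||Q) = -0.13219 - 0.06439 + 0.99129 - 0.06511 = 0.72960 ≈ 0.7296 bits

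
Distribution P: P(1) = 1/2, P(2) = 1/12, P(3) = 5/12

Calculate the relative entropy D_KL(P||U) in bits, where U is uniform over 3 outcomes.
0.2600 bits

U(i) = 1/3 for all i

D_KL(P||U) = Σ P(x) log₂(P(x) / (1/3))
           = Σ P(x) log₂(P(x)) + log₂(3)
           = log₂(3) - H(P)

H(P) = -Σ P(x) log₂(P(x)):
  -P(1)·log₂(P(1)) = -(1/2)·log₂(1/2) = 0.50000
  -P(2)·log₂(P(2)) = -(1/12)·log₂(1/12) = 0.29875
  -P(3)·log₂(P(3)) = -(5/12)·log₂(5/12) = 0.52626
H(P) = 0.50000 + 0.29875 + 0.52626 = 1.32501 bits

log₂(3) = 1.58496 bits

D_KL(P||U) = 1.58496 - 1.32501 = 0.25995 ≈ 0.2600 bits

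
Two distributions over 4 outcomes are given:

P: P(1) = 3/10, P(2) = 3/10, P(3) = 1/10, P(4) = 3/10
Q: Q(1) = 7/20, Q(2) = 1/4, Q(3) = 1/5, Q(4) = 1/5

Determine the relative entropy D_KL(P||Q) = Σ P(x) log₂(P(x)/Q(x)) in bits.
0.0877 bits

D_KL(P||Q) = Σ P(x) log₂(P(x)/Q(x))

Computing term by term:
  P(1)·log₂(P(1)/Q(1)) = (3/10)·log₂((3/10)/(7/20)) = -0.06672
  P(2)·log₂(P(2)/Q(2)) = (3/10)·log₂((3/10)/(1/4)) = 0.07891
  P(3)·log₂(P(3)/Q(3)) = (1/10)·log₂((1/10)/(1/5)) = -0.10000
  P(4)·log₂(P(4)/Q(4)) = (3/10)·log₂((3/10)/(1/5)) = 0.17549

D_KL(P||Q) = -0.06672 + 0.07891 - 0.10000 + 0.17549 = 0.08768 ≈ 0.0877 bits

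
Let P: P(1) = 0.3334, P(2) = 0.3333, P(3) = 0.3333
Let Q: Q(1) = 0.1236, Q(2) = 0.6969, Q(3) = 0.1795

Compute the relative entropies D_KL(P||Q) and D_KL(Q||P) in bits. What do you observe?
D_KL(P||Q) = 0.4202 bits, D_KL(Q||P) = 0.4044 bits. The two directions give different values (D_KL(P||Q) exceeds D_KL(Q||P) by 0.0158 bits): KL divergence is asymmetric.

D_KL(P||Q) = Σ P(x) log₂(P(x)/Q(x))

Computing term by term:
  P(1)·log₂(P(1)/Q(1)) = 0.3334·log₂(0.3334/0.1236) = 0.47729
  P(2)·log₂(P(2)/Q(2)) = 0.3333·log₂(0.3333/0.6969) = -0.35467
  P(3)·log₂(P(3)/Q(3)) = 0.3333·log₂(0.3333/0.1795) = 0.29758

D_KL(P||Q) = 0.47729 - 0.35467 + 0.29758 = 0.42020 ≈ 0.4202 bits

D_KL(Q||P) = Σ Q(x) log₂(Q(x)/P(x))

Computing term by term:
  Q(1)·log₂(Q(1)/P(1)) = 0.1236·log₂(0.1236/0.3334) = -0.17694
  Q(2)·log₂(Q(2)/P(2)) = 0.6969·log₂(0.6969/0.3333) = 0.74159
  Q(3)·log₂(Q(3)/P(3)) = 0.1795·log₂(0.1795/0.3333) = -0.16026

D_KL(Q||P) = -0.17694 + 0.74159 - 0.16026 = 0.40439 ≈ 0.4044 bits

These are NOT equal (difference: 0.0158 bits). KL divergence is asymmetric: D_KL(P||Q) ≠ D_KL(Q||P) in general.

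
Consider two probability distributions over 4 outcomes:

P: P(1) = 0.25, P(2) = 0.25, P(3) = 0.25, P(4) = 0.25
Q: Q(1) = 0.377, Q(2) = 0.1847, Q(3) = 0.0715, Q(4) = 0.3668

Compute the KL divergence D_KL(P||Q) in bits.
0.2742 bits

D_KL(P||Q) = Σ P(x) log₂(P(x)/Q(x))

Computing term by term:
  P(1)·log₂(P(1)/Q(1)) = 0.25·log₂(0.25/0.377) = -0.14816
  P(2)·log₂(P(2)/Q(2)) = 0.25·log₂(0.25/0.1847) = 0.10919
  P(3)·log₂(P(3)/Q(3)) = 0.25·log₂(0.25/0.0715) = 0.45148
  P(4)·log₂(P(4)/Q(4)) = 0.25·log₂(0.25/0.3668) = -0.13827

D_KL(P||Q) = -0.14816 + 0.10919 + 0.45148 - 0.13827 = 0.27424 ≈ 0.2742 bits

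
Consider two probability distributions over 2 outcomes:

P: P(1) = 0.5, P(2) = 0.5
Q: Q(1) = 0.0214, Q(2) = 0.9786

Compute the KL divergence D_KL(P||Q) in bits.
1.7887 bits

D_KL(P||Q) = Σ P(x) log₂(P(x)/Q(x))

Computing term by term:
  P(1)·log₂(P(1)/Q(1)) = 0.5·log₂(0.5/0.0214) = 2.27312
  P(2)·log₂(P(2)/Q(2)) = 0.5·log₂(0.5/0.9786) = -0.48440

D_KL(P||Q) = 2.27312 - 0.48440 = 1.78872 ≈ 1.7887 bits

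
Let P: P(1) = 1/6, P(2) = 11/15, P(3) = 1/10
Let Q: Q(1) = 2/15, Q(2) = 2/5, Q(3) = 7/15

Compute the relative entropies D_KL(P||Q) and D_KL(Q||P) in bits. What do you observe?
D_KL(P||Q) = 0.4727 bits, D_KL(Q||P) = 0.6444 bits. The two directions give different values (D_KL(Q||P) exceeds D_KL(P||Q) by 0.1717 bits): KL divergence is asymmetric.

D_KL(P||Q) = Σ P(x) log₂(P(x)/Q(x))

Computing term by term:
  P(1)·log₂(P(1)/Q(1)) = (1/6)·log₂((1/6)/(2/15)) = 0.05365
  P(2)·log₂(P(2)/Q(2)) = (11/15)·log₂((11/15)/(2/5)) = 0.64128
  P(3)·log₂(P(3)/Q(3)) = (1/10)·log₂((1/10)/(7/15)) = -0.22224

D_KL(P||Q) = 0.05365 + 0.64128 - 0.22224 = 0.47269 ≈ 0.4727 bits

D_KL(Q||P) = Σ Q(x) log₂(Q(x)/P(x))

Computing term by term:
  Q(1)·log₂(Q(1)/P(1)) = (2/15)·log₂((2/15)/(1/6)) = -0.04292
  Q(2)·log₂(Q(2)/P(2)) = (2/5)·log₂((2/5)/(11/15)) = -0.34979
  Q(3)·log₂(Q(3)/P(3)) = (7/15)·log₂((7/15)/(1/10)) = 1.03712

D_KL(Q||P) = -0.04292 - 0.34979 + 1.03712 = 0.64441 ≈ 0.6444 bits

These are NOT equal (difference: 0.1717 bits). KL divergence is asymmetric: D_KL(P||Q) ≠ D_KL(Q||P) in general.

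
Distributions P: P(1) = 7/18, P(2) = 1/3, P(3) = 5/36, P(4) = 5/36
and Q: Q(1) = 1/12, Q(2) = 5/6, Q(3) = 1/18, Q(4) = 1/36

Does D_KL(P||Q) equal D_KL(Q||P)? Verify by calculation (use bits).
D_KL(P||Q) = 0.9297 bits, D_KL(Q||P) = 0.7785 bits. No — D_KL(P||Q) ≠ D_KL(Q||P) for this pair.

D_KL(P||Q) = Σ P(x) log₂(P(x)/Q(x))

Computing term by term:
  P(1)·log₂(P(1)/Q(1)) = (7/18)·log₂((7/18)/(1/12)) = 0.86426
  P(2)·log₂(P(2)/Q(2)) = (1/3)·log₂((1/3)/(5/6)) = -0.44064
  P(3)·log₂(P(3)/Q(3)) = (5/36)·log₂((5/36)/(1/18)) = 0.18360
  P(4)·log₂(P(4)/Q(4)) = (5/36)·log₂((5/36)/(1/36)) = 0.32249

D_KL(P||Q) = 0.86426 - 0.44064 + 0.18360 + 0.32249 = 0.92971 ≈ 0.9297 bits

D_KL(Q||P) = Σ Q(x) log₂(Q(x)/P(x))

Computing term by term:
  Q(1)·log₂(Q(1)/P(1)) = (1/12)·log₂((1/12)/(7/18)) = -0.18520
  Q(2)·log₂(Q(2)/P(2)) = (5/6)·log₂((5/6)/(1/3)) = 1.10161
  Q(3)·log₂(Q(3)/P(3)) = (1/18)·log₂((1/18)/(5/36)) = -0.07344
  Q(4)·log₂(Q(4)/P(4)) = (1/36)·log₂((1/36)/(5/36)) = -0.06450

D_KL(Q||P) = -0.18520 + 1.10161 - 0.07344 - 0.06450 = 0.77847 ≈ 0.7785 bits

These are NOT equal (difference: 0.1512 bits). KL divergence is asymmetric: D_KL(P||Q) ≠ D_KL(Q||P) in general.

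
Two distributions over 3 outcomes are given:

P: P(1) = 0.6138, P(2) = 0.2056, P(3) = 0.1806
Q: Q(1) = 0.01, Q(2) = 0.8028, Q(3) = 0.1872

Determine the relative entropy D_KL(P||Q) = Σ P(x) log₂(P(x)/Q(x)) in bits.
3.2324 bits

D_KL(P||Q) = Σ P(x) log₂(P(x)/Q(x))

Computing term by term:
  P(1)·log₂(P(1)/Q(1)) = 0.6138·log₂(0.6138/0.01) = 3.64579
  P(2)·log₂(P(2)/Q(2)) = 0.2056·log₂(0.2056/0.8028) = -0.40405
  P(3)·log₂(P(3)/Q(3)) = 0.1806·log₂(0.1806/0.1872) = -0.00935

D_KL(P||Q) = 3.64579 - 0.40405 - 0.00935 = 3.23239 ≈ 3.2324 bits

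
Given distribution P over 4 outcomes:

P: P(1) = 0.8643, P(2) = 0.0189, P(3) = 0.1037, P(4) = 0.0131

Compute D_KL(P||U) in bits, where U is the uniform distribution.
1.2890 bits

U(i) = 1/4 for all i

D_KL(P||U) = Σ P(x) log₂(P(x) / (1/4))
           = Σ P(x) log₂(P(x)) + log₂(4)
           = log₂(4) - H(P)

H(P) = -Σ P(x) log₂(P(x)):
  -P(1)·log₂(P(1)) = -(0.8643)·log₂(0.8643) = 0.18185
  -P(2)·log₂(P(2)) = -(0.0189)·log₂(0.0189) = 0.10821
  -P(3)·log₂(P(3)) = -(0.1037)·log₂(0.1037) = 0.33905
  -P(4)·log₂(P(4)) = -(0.0131)·log₂(0.0131) = 0.08193
H(P) = 0.18185 + 0.10821 + 0.33905 + 0.08193 = 0.71104 bits

log₂(4) = 2.00000 bits

D_KL(P||U) = 2.00000 - 0.71104 = 1.28896 ≈ 1.2890 bits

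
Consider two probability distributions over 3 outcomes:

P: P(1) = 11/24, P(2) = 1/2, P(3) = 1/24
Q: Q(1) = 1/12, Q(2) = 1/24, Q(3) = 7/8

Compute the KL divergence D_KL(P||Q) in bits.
2.7367 bits

D_KL(P||Q) = Σ P(x) log₂(P(x)/Q(x))

Computing term by term:
  P(1)·log₂(P(1)/Q(1)) = (11/24)·log₂((11/24)/(1/12)) = 1.12724
  P(2)·log₂(P(2)/Q(2)) = (1/2)·log₂((1/2)/(1/24)) = 1.79248
  P(3)·log₂(P(3)/Q(3)) = (1/24)·log₂((1/24)/(7/8)) = -0.18301

D_KL(P||Q) = 1.12724 + 1.79248 - 0.18301 = 2.73671 ≈ 2.7367 bits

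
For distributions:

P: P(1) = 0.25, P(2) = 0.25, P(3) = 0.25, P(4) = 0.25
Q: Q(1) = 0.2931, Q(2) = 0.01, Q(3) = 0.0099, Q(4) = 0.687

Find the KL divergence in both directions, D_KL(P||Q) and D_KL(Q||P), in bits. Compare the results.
D_KL(P||Q) = 1.9036 bits, D_KL(Q||P) = 0.9766 bits. D_KL(P||Q) is larger than D_KL(Q||P) by 0.9270 bits; the two directions differ.

D_KL(P||Q) = Σ P(x) log₂(P(x)/Q(x))

Computing term by term:
  P(1)·log₂(P(1)/Q(1)) = 0.25·log₂(0.25/0.2931) = -0.05737
  P(2)·log₂(P(2)/Q(2)) = 0.25·log₂(0.25/0.01) = 1.16096
  P(3)·log₂(P(3)/Q(3)) = 0.25·log₂(0.25/0.0099) = 1.16459
  P(4)·log₂(P(4)/Q(4)) = 0.25·log₂(0.25/0.687) = -0.36460

D_KL(P||Q) = -0.05737 + 1.16096 + 1.16459 - 0.36460 = 1.90358 ≈ 1.9036 bits

D_KL(Q||P) = Σ Q(x) log₂(Q(x)/P(x))

Computing term by term:
  Q(1)·log₂(Q(1)/P(1)) = 0.2931·log₂(0.2931/0.25) = 0.06726
  Q(2)·log₂(Q(2)/P(2)) = 0.01·log₂(0.01/0.25) = -0.04644
  Q(3)·log₂(Q(3)/P(3)) = 0.0099·log₂(0.0099/0.25) = -0.04612
  Q(4)·log₂(Q(4)/P(4)) = 0.687·log₂(0.687/0.25) = 1.00191

D_KL(Q||P) = 0.06726 - 0.04644 - 0.04612 + 1.00191 = 0.97661 ≈ 0.9766 bits

These are NOT equal (difference: 0.9270 bits). KL divergence is asymmetric: D_KL(P||Q) ≠ D_KL(Q||P) in general.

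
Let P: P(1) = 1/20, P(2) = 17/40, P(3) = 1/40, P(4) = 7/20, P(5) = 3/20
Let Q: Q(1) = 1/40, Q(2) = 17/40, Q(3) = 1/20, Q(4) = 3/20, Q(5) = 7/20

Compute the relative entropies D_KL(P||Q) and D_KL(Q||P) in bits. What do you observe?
D_KL(P||Q) = 0.2695 bits, D_KL(Q||P) = 0.2695 bits. The two directions give the same value here, because Q is a self-inverse relabeling of P; in general KL divergence is asymmetric.

D_KL(P||Q) = Σ P(x) log₂(P(x)/Q(x))

Computing term by term:
  P(1)·log₂(P(1)/Q(1)) = (1/20)·log₂((1/20)/(1/40)) = 0.05000
  P(2)·log₂(P(2)/Q(2)) = (17/40)·log₂((17/40)/(17/40)) = 0.00000
  P(3)·log₂(P(3)/Q(3)) = (1/40)·log₂((1/40)/(1/20)) = -0.02500
  P(4)·log₂(P(4)/Q(4)) = (7/20)·log₂((7/20)/(3/20)) = 0.42784
  P(5)·log₂(P(5)/Q(5)) = (3/20)·log₂((3/20)/(7/20)) = -0.18336

D_KL(P||Q) = 0.05000 + 0.00000 - 0.02500 + 0.42784 - 0.18336 = 0.26948 ≈ 0.2695 bits

D_KL(Q||P) = Σ Q(x) log₂(Q(x)/P(x))

Computing term by term:
  Q(1)·log₂(Q(1)/P(1)) = (1/40)·log₂((1/40)/(1/20)) = -0.02500
  Q(2)·log₂(Q(2)/P(2)) = (17/40)·log₂((17/40)/(17/40)) = 0.00000
  Q(3)·log₂(Q(3)/P(3)) = (1/20)·log₂((1/20)/(1/40)) = 0.05000
  Q(4)·log₂(Q(4)/P(4)) = (3/20)·log₂((3/20)/(7/20)) = -0.18336
  Q(5)·log₂(Q(5)/P(5)) = (7/20)·log₂((7/20)/(3/20)) = 0.42784

D_KL(Q||P) = -0.02500 + 0.00000 + 0.05000 - 0.18336 + 0.42784 = 0.26948 ≈ 0.2695 bits

These ARE equal here. Q is P with outcomes relabeled (Q(1) = P(3), Q(3) = P(1), Q(4) = P(5), Q(5) = P(4)) by a relabeling that is its own inverse, so the two sums contain exactly the same terms in a different order. This is a special case — KL divergence is not symmetric in general: D_KL(P||Q) ≠ D_KL(Q||P) for most P, Q.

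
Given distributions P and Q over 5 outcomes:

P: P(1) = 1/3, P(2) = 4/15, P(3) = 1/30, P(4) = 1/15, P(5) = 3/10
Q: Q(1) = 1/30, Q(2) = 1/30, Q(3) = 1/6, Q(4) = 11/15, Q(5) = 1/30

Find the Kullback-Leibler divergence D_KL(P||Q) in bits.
2.5503 bits

D_KL(P||Q) = Σ P(x) log₂(P(x)/Q(x))

Computing term by term:
  P(1)·log₂(P(1)/Q(1)) = (1/3)·log₂((1/3)/(1/30)) = 1.10731
  P(2)·log₂(P(2)/Q(2)) = (4/15)·log₂((4/15)/(1/30)) = 0.80000
  P(3)·log₂(P(3)/Q(3)) = (1/30)·log₂((1/30)/(1/6)) = -0.07740
  P(4)·log₂(P(4)/Q(4)) = (1/15)·log₂((1/15)/(11/15)) = -0.23063
  P(5)·log₂(P(5)/Q(5)) = (3/10)·log₂((3/10)/(1/30)) = 0.95098

D_KL(P||Q) = 1.10731 + 0.80000 - 0.07740 - 0.23063 + 0.95098 = 2.55026 ≈ 2.5503 bits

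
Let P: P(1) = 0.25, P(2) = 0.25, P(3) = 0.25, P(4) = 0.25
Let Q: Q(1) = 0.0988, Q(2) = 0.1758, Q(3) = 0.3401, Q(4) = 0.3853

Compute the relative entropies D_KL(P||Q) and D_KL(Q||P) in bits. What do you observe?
D_KL(P||Q) = 0.1948 bits, D_KL(Q||P) = 0.1698 bits. The two directions give different values (D_KL(P||Q) exceeds D_KL(Q||P) by 0.0250 bits): KL divergence is asymmetric.

D_KL(P||Q) = Σ P(x) log₂(P(x)/Q(x))

Computing term by term:
  P(1)·log₂(P(1)/Q(1)) = 0.25·log₂(0.25/0.0988) = 0.33484
  P(2)·log₂(P(2)/Q(2)) = 0.25·log₂(0.25/0.1758) = 0.12700
  P(3)·log₂(P(3)/Q(3)) = 0.25·log₂(0.25/0.3401) = -0.11101
  P(4)·log₂(P(4)/Q(4)) = 0.25·log₂(0.25/0.3853) = -0.15601

D_KL(P||Q) = 0.33484 + 0.12700 - 0.11101 - 0.15601 = 0.19482 ≈ 0.1948 bits

D_KL(Q||P) = Σ Q(x) log₂(Q(x)/P(x))

Computing term by term:
  Q(1)·log₂(Q(1)/P(1)) = 0.0988·log₂(0.0988/0.25) = -0.13233
  Q(2)·log₂(Q(2)/P(2)) = 0.1758·log₂(0.1758/0.25) = -0.08931
  Q(3)·log₂(Q(3)/P(3)) = 0.3401·log₂(0.3401/0.25) = 0.15101
  Q(4)·log₂(Q(4)/P(4)) = 0.3853·log₂(0.3853/0.25) = 0.24045

D_KL(Q||P) = -0.13233 - 0.08931 + 0.15101 + 0.24045 = 0.16982 ≈ 0.1698 bits

These are NOT equal (difference: 0.0250 bits). KL divergence is asymmetric: D_KL(P||Q) ≠ D_KL(Q||P) in general.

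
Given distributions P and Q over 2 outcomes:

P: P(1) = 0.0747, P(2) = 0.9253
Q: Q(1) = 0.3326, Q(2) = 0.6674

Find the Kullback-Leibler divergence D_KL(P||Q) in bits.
0.2752 bits

D_KL(P||Q) = Σ P(x) log₂(P(x)/Q(x))

Computing term by term:
  P(1)·log₂(P(1)/Q(1)) = 0.0747·log₂(0.0747/0.3326) = -0.16095
  P(2)·log₂(P(2)/Q(2)) = 0.9253·log₂(0.9253/0.6674) = 0.43616

D_KL(P||Q) = -0.16095 + 0.43616 = 0.27521 ≈ 0.2752 bits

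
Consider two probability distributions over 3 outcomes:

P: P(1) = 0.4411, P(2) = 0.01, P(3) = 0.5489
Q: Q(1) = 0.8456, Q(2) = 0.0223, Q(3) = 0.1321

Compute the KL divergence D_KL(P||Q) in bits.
0.7022 bits

D_KL(P||Q) = Σ P(x) log₂(P(x)/Q(x))

Computing term by term:
  P(1)·log₂(P(1)/Q(1)) = 0.4411·log₂(0.4411/0.8456) = -0.41414
  P(2)·log₂(P(2)/Q(2)) = 0.01·log₂(0.01/0.0223) = -0.01157
  P(3)·log₂(P(3)/Q(3)) = 0.5489·log₂(0.5489/0.1321) = 1.12794

D_KL(P||Q) = -0.41414 - 0.01157 + 1.12794 = 0.70223 ≈ 0.7022 bits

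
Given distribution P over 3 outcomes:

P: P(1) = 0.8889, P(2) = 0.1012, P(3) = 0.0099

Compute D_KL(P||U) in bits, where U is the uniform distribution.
1.0336 bits

U(i) = 1/3 for all i

D_KL(P||U) = Σ P(x) log₂(P(x) / (1/3))
           = Σ P(x) log₂(P(x)) + log₂(3)
           = log₂(3) - H(P)

H(P) = -Σ P(x) log₂(P(x)):
  -P(1)·log₂(P(1)) = -(0.8889)·log₂(0.8889) = 0.15103
  -P(2)·log₂(P(2)) = -(0.1012)·log₂(0.1012) = 0.33444
  -P(3)·log₂(P(3)) = -(0.0099)·log₂(0.0099) = 0.06592
H(P) = 0.15103 + 0.33444 + 0.06592 = 0.55139 bits

log₂(3) = 1.58496 bits

D_KL(P||U) = 1.58496 - 0.55139 = 1.03357 ≈ 1.0336 bits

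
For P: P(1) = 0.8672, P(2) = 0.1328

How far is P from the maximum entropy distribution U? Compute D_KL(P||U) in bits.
0.4349 bits

U(i) = 1/2 for all i

D_KL(P||U) = Σ P(x) log₂(P(x) / (1/2))
           = Σ P(x) log₂(P(x)) + log₂(2)
           = log₂(2) - H(P)

H(P) = -Σ P(x) log₂(P(x)):
  -P(1)·log₂(P(1)) = -(0.8672)·log₂(0.8672) = 0.17826
  -P(2)·log₂(P(2)) = -(0.1328)·log₂(0.1328) = 0.38680
H(P) = 0.17826 + 0.38680 = 0.56506 bits

log₂(2) = 1.00000 bits

D_KL(P||U) = 1.00000 - 0.56506 = 0.43494 ≈ 0.4349 bits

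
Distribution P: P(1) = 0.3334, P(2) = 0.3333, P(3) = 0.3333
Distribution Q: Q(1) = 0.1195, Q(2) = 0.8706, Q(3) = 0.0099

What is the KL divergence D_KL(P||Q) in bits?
1.7227 bits

D_KL(P||Q) = Σ P(x) log₂(P(x)/Q(x))

Computing term by term:
  P(1)·log₂(P(1)/Q(1)) = 0.3334·log₂(0.3334/0.1195) = 0.49351
  P(2)·log₂(P(2)/Q(2)) = 0.3333·log₂(0.3333/0.8706) = -0.46168
  P(3)·log₂(P(3)/Q(3)) = 0.3333·log₂(0.3333/0.0099) = 1.69091

D_KL(P||Q) = 0.49351 - 0.46168 + 1.69091 = 1.72274 ≈ 1.7227 bits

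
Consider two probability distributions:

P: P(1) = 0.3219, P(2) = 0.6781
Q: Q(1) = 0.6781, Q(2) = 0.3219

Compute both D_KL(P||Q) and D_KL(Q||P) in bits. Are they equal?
D_KL(P||Q) = 0.3829 bits, D_KL(Q||P) = 0.3829 bits. Yes, in this case they are equal (although KL divergence is not symmetric in general).

D_KL(P||Q) = Σ P(x) log₂(P(x)/Q(x))

Computing term by term:
  P(1)·log₂(P(1)/Q(1)) = 0.3219·log₂(0.3219/0.6781) = -0.34601
  P(2)·log₂(P(2)/Q(2)) = 0.6781·log₂(0.6781/0.3219) = 0.72888

D_KL(P||Q) = -0.34601 + 0.72888 = 0.38287 ≈ 0.3829 bits

D_KL(Q||P) = Σ Q(x) log₂(Q(x)/P(x))

Computing term by term:
  Q(1)·log₂(Q(1)/P(1)) = 0.6781·log₂(0.6781/0.3219) = 0.72888
  Q(2)·log₂(Q(2)/P(2)) = 0.3219·log₂(0.3219/0.6781) = -0.34601

D_KL(Q||P) = 0.72888 - 0.34601 = 0.38287 ≈ 0.3829 bits

These ARE equal here. Q is P with outcomes relabeled (Q(1) = P(2), Q(2) = P(1)) by a relabeling that is its own inverse, so the two sums contain exactly the same terms in a different order. This is a special case — KL divergence is not symmetric in general: D_KL(P||Q) ≠ D_KL(Q||P) for most P, Q.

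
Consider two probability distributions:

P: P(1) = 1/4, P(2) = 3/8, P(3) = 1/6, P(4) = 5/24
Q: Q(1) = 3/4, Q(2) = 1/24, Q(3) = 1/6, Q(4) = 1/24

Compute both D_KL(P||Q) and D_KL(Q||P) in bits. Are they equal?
D_KL(P||Q) = 1.2762 bits, D_KL(Q||P) = 0.9599 bits. No, they are not equal.

D_KL(P||Q) = Σ P(x) log₂(P(x)/Q(x))

Computing term by term:
  P(1)·log₂(P(1)/Q(1)) = (1/4)·log₂((1/4)/(3/4)) = -0.39624
  P(2)·log₂(P(2)/Q(2)) = (3/8)·log₂((3/8)/(1/24)) = 1.18872
  P(3)·log₂(P(3)/Q(3)) = (1/6)·log₂((1/6)/(1/6)) = 0.00000
  P(4)·log₂(P(4)/Q(4)) = (5/24)·log₂((5/24)/(1/24)) = 0.48374

D_KL(P||Q) = -0.39624 + 1.18872 + 0.00000 + 0.48374 = 1.27622 ≈ 1.2762 bits

D_KL(Q||P) = Σ Q(x) log₂(Q(x)/P(x))

Computing term by term:
  Q(1)·log₂(Q(1)/P(1)) = (3/4)·log₂((3/4)/(1/4)) = 1.18872
  Q(2)·log₂(Q(2)/P(2)) = (1/24)·log₂((1/24)/(3/8)) = -0.13208
  Q(3)·log₂(Q(3)/P(3)) = (1/6)·log₂((1/6)/(1/6)) = 0.00000
  Q(4)·log₂(Q(4)/P(4)) = (1/24)·log₂((1/24)/(5/24)) = -0.09675

D_KL(Q||P) = 1.18872 - 0.13208 + 0.00000 - 0.09675 = 0.95989 ≈ 0.9599 bits

These are NOT equal (difference: 0.3163 bits). KL divergence is asymmetric: D_KL(P||Q) ≠ D_KL(Q||P) in general.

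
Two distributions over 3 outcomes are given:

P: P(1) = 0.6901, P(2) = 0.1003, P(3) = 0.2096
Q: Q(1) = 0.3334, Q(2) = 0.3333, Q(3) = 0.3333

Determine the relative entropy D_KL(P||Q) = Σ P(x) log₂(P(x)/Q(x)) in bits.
0.4103 bits

D_KL(P||Q) = Σ P(x) log₂(P(x)/Q(x))

Computing term by term:
  P(1)·log₂(P(1)/Q(1)) = 0.6901·log₂(0.6901/0.3334) = 0.72430
  P(2)·log₂(P(2)/Q(2)) = 0.1003·log₂(0.1003/0.3333) = -0.17377
  P(3)·log₂(P(3)/Q(3)) = 0.2096·log₂(0.2096/0.3333) = -0.14026

D_KL(P||Q) = 0.72430 - 0.17377 - 0.14026 = 0.41027 ≈ 0.4103 bits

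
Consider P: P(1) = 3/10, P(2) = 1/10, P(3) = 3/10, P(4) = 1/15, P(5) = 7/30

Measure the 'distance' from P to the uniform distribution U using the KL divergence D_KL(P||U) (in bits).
0.1972 bits

U(i) = 1/5 for all i

D_KL(P||U) = Σ P(x) log₂(P(x) / (1/5))
           = Σ P(x) log₂(P(x)) + log₂(5)
           = log₂(5) - H(P)

H(P) = -Σ P(x) log₂(P(x)):
  -P(1)·log₂(P(1)) = -(3/10)·log₂(3/10) = 0.52109
  -P(2)·log₂(P(2)) = -(1/10)·log₂(1/10) = 0.33219
  -P(3)·log₂(P(3)) = -(3/10)·log₂(3/10) = 0.52109
  -P(4)·log₂(P(4)) = -(1/15)·log₂(1/15) = 0.26046
  -P(5)·log₂(P(5)) = -(7/30)·log₂(7/30) = 0.48989
H(P) = 0.52109 + 0.33219 + 0.52109 + 0.26046 + 0.48989 = 2.12472 bits

log₂(5) = 2.32193 bits

D_KL(P||U) = 2.32193 - 2.12472 = 0.19721 ≈ 0.1972 bits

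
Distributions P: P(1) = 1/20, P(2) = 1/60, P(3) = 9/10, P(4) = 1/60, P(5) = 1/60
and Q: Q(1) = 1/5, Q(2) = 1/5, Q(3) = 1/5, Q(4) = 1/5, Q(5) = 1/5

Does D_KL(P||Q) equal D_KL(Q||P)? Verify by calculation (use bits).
D_KL(P||Q) = 1.6737 bits, D_KL(Q||P) = 2.1170 bits. No — D_KL(P||Q) ≠ D_KL(Q||P) for this pair.

D_KL(P||Q) = Σ P(x) log₂(P(x)/Q(x))

Computing term by term:
  P(1)·log₂(P(1)/Q(1)) = (1/20)·log₂((1/20)/(1/5)) = -0.10000
  P(2)·log₂(P(2)/Q(2)) = (1/60)·log₂((1/60)/(1/5)) = -0.05975
  P(3)·log₂(P(3)/Q(3)) = (9/10)·log₂((9/10)/(1/5)) = 1.95293
  P(4)·log₂(P(4)/Q(4)) = (1/60)·log₂((1/60)/(1/5)) = -0.05975
  P(5)·log₂(P(5)/Q(5)) = (1/60)·log₂((1/60)/(1/5)) = -0.05975

D_KL(P||Q) = -0.10000 - 0.05975 + 1.95293 - 0.05975 - 0.05975 = 1.67368 ≈ 1.6737 bits

D_KL(Q||P) = Σ Q(x) log₂(Q(x)/P(x))

Computing term by term:
  Q(1)·log₂(Q(1)/P(1)) = (1/5)·log₂((1/5)/(1/20)) = 0.40000
  Q(2)·log₂(Q(2)/P(2)) = (1/5)·log₂((1/5)/(1/60)) = 0.71699
  Q(3)·log₂(Q(3)/P(3)) = (1/5)·log₂((1/5)/(9/10)) = -0.43399
  Q(4)·log₂(Q(4)/P(4)) = (1/5)·log₂((1/5)/(1/60)) = 0.71699
  Q(5)·log₂(Q(5)/P(5)) = (1/5)·log₂((1/5)/(1/60)) = 0.71699

D_KL(Q||P) = 0.40000 + 0.71699 - 0.43399 + 0.71699 + 0.71699 = 2.11698 ≈ 2.1170 bits

These are NOT equal (difference: 0.4433 bits). KL divergence is asymmetric: D_KL(P||Q) ≠ D_KL(Q||P) in general.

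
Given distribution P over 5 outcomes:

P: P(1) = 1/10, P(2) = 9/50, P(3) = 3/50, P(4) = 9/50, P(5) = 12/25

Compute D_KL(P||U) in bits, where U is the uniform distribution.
0.3473 bits

U(i) = 1/5 for all i

D_KL(P||U) = Σ P(x) log₂(P(x) / (1/5))
           = Σ P(x) log₂(P(x)) + log₂(5)
           = log₂(5) - H(P)

H(P) = -Σ P(x) log₂(P(x)):
  -P(1)·log₂(P(1)) = -(1/10)·log₂(1/10) = 0.33219
  -P(2)·log₂(P(2)) = -(9/50)·log₂(9/50) = 0.44531
  -P(3)·log₂(P(3)) = -(3/50)·log₂(3/50) = 0.24353
  -P(4)·log₂(P(4)) = -(9/50)·log₂(9/50) = 0.44531
  -P(5)·log₂(P(5)) = -(12/25)·log₂(12/25) = 0.50827
H(P) = 0.33219 + 0.44531 + 0.24353 + 0.44531 + 0.50827 = 1.97461 bits

log₂(5) = 2.32193 bits

D_KL(P||U) = 2.32193 - 1.97461 = 0.34732 ≈ 0.3473 bits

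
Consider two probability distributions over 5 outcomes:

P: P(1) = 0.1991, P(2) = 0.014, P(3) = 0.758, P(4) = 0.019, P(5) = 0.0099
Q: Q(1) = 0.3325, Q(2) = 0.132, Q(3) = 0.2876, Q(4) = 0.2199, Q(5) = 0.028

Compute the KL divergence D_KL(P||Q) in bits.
0.7852 bits

D_KL(P||Q) = Σ P(x) log₂(P(x)/Q(x))

Computing term by term:
  P(1)·log₂(P(1)/Q(1)) = 0.1991·log₂(0.1991/0.3325) = -0.14731
  P(2)·log₂(P(2)/Q(2)) = 0.014·log₂(0.014/0.132) = -0.04532
  P(3)·log₂(P(3)/Q(3)) = 0.758·log₂(0.758/0.2876) = 1.05979
  P(4)·log₂(P(4)/Q(4)) = 0.019·log₂(0.019/0.2199) = -0.06712
  P(5)·log₂(P(5)/Q(5)) = 0.0099·log₂(0.0099/0.028) = -0.01485

D_KL(P||Q) = -0.14731 - 0.04532 + 1.05979 - 0.06712 - 0.01485 = 0.78519 ≈ 0.7852 bits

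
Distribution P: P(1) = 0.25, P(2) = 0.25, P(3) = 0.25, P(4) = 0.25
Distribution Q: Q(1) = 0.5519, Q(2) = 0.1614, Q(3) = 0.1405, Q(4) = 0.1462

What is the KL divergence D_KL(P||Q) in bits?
0.2735 bits

D_KL(P||Q) = Σ P(x) log₂(P(x)/Q(x))

Computing term by term:
  P(1)·log₂(P(1)/Q(1)) = 0.25·log₂(0.25/0.5519) = -0.28562
  P(2)·log₂(P(2)/Q(2)) = 0.25·log₂(0.25/0.1614) = 0.15782
  P(3)·log₂(P(3)/Q(3)) = 0.25·log₂(0.25/0.1405) = 0.20784
  P(4)·log₂(P(4)/Q(4)) = 0.25·log₂(0.25/0.1462) = 0.19350

D_KL(P||Q) = -0.28562 + 0.15782 + 0.20784 + 0.19350 = 0.27354 ≈ 0.2735 bits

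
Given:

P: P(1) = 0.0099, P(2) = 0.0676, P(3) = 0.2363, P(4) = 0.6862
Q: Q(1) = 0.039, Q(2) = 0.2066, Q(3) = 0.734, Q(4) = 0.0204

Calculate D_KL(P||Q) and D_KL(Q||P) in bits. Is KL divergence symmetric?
D_KL(P||Q) = 2.9655 bits, D_KL(Q||P) = 1.5069 bits. No, KL divergence is not symmetric.

D_KL(P||Q) = Σ P(x) log₂(P(x)/Q(x))

Computing term by term:
  P(1)·log₂(P(1)/Q(1)) = 0.0099·log₂(0.0099/0.039) = -0.01958
  P(2)·log₂(P(2)/Q(2)) = 0.0676·log₂(0.0676/0.2066) = -0.10895
  P(3)·log₂(P(3)/Q(3)) = 0.2363·log₂(0.2363/0.734) = -0.38639
  P(4)·log₂(P(4)/Q(4)) = 0.6862·log₂(0.6862/0.0204) = 3.48040

D_KL(P||Q) = -0.01958 - 0.10895 - 0.38639 + 3.48040 = 2.96548 ≈ 2.9655 bits

D_KL(Q||P) = Σ Q(x) log₂(Q(x)/P(x))

Computing term by term:
  Q(1)·log₂(Q(1)/P(1)) = 0.039·log₂(0.039/0.0099) = 0.07714
  Q(2)·log₂(Q(2)/P(2)) = 0.2066·log₂(0.2066/0.0676) = 0.33299
  Q(3)·log₂(Q(3)/P(3)) = 0.734·log₂(0.734/0.2363) = 1.20021
  Q(4)·log₂(Q(4)/P(4)) = 0.0204·log₂(0.0204/0.6862) = -0.10347

D_KL(Q||P) = 0.07714 + 0.33299 + 1.20021 - 0.10347 = 1.50687 ≈ 1.5069 bits

These are NOT equal (difference: 1.4586 bits). KL divergence is asymmetric: D_KL(P||Q) ≠ D_KL(Q||P) in general.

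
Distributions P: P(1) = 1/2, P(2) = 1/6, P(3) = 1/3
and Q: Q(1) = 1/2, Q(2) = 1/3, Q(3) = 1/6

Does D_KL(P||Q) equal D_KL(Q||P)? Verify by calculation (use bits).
D_KL(P||Q) = 0.1667 bits, D_KL(Q||P) = 0.1667 bits. Yes — for this pair D_KL(P||Q) = D_KL(Q||P).

D_KL(P||Q) = Σ P(x) log₂(P(x)/Q(x))

Computing term by term:
  P(1)·log₂(P(1)/Q(1)) = (1/2)·log₂((1/2)/(1/2)) = 0.00000
  P(2)·log₂(P(2)/Q(2)) = (1/6)·log₂((1/6)/(1/3)) = -0.16667
  P(3)·log₂(P(3)/Q(3)) = (1/3)·log₂((1/3)/(1/6)) = 0.33333

D_KL(P||Q) = 0.00000 - 0.16667 + 0.33333 = 0.16666 ≈ 0.1667 bits

D_KL(Q||P) = Σ Q(x) log₂(Q(x)/P(x))

Computing term by term:
  Q(1)·log₂(Q(1)/P(1)) = (1/2)·log₂((1/2)/(1/2)) = 0.00000
  Q(2)·log₂(Q(2)/P(2)) = (1/3)·log₂((1/3)/(1/6)) = 0.33333
  Q(3)·log₂(Q(3)/P(3)) = (1/6)·log₂((1/6)/(1/3)) = -0.16667

D_KL(Q||P) = 0.00000 + 0.33333 - 0.16667 = 0.16666 ≈ 0.1667 bits

These ARE equal here. Q is P with outcomes relabeled (Q(2) = P(3), Q(3) = P(2)) by a relabeling that is its own inverse, so the two sums contain exactly the same terms in a different order. This is a special case — KL divergence is not symmetric in general: D_KL(P||Q) ≠ D_KL(Q||P) for most P, Q.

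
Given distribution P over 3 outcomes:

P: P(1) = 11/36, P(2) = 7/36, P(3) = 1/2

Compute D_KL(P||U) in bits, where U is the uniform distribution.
0.1029 bits

U(i) = 1/3 for all i

D_KL(P||U) = Σ P(x) log₂(P(x) / (1/3))
           = Σ P(x) log₂(P(x)) + log₂(3)
           = log₂(3) - H(P)

H(P) = -Σ P(x) log₂(P(x)):
  -P(1)·log₂(P(1)) = -(11/36)·log₂(11/36) = 0.52265
  -P(2)·log₂(P(2)) = -(7/36)·log₂(7/36) = 0.45939
  -P(3)·log₂(P(3)) = -(1/2)·log₂(1/2) = 0.50000
H(P) = 0.52265 + 0.45939 + 0.50000 = 1.48204 bits

log₂(3) = 1.58496 bits

D_KL(P||U) = 1.58496 - 1.48204 = 0.10292 ≈ 0.1029 bits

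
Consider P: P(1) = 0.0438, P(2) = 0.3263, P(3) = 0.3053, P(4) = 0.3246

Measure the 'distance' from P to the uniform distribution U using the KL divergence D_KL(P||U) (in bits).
0.2256 bits

U(i) = 1/4 for all i

D_KL(P||U) = Σ P(x) log₂(P(x) / (1/4))
           = Σ P(x) log₂(P(x)) + log₂(4)
           = log₂(4) - H(P)

H(P) = -Σ P(x) log₂(P(x)):
  -P(1)·log₂(P(1)) = -(0.0438)·log₂(0.0438) = 0.19767
  -P(2)·log₂(P(2)) = -(0.3263)·log₂(0.3263) = 0.52721
  -P(3)·log₂(P(3)) = -(0.3053)·log₂(0.3053) = 0.52258
  -P(4)·log₂(P(4)) = -(0.3246)·log₂(0.3246) = 0.52691
H(P) = 0.19767 + 0.52721 + 0.52258 + 0.52691 = 1.77437 bits

log₂(4) = 2.00000 bits

D_KL(P||U) = 2.00000 - 1.77437 = 0.22563 ≈ 0.2256 bits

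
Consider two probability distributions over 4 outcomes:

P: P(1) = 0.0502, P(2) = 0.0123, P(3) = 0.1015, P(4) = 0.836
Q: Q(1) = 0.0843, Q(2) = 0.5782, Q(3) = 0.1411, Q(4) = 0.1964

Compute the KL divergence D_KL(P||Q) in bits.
1.5929 bits

D_KL(P||Q) = Σ P(x) log₂(P(x)/Q(x))

Computing term by term:
  P(1)·log₂(P(1)/Q(1)) = 0.0502·log₂(0.0502/0.0843) = -0.03754
  P(2)·log₂(P(2)/Q(2)) = 0.0123·log₂(0.0123/0.5782) = -0.06832
  P(3)·log₂(P(3)/Q(3)) = 0.1015·log₂(0.1015/0.1411) = -0.04824
  P(4)·log₂(P(4)/Q(4)) = 0.836·log₂(0.836/0.1964) = 1.74700

D_KL(P||Q) = -0.03754 - 0.06832 - 0.04824 + 1.74700 = 1.59290 ≈ 1.5929 bits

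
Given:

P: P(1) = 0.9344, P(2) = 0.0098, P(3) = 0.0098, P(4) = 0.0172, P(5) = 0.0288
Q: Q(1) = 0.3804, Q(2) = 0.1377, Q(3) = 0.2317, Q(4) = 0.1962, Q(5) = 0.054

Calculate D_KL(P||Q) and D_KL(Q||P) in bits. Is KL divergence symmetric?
D_KL(P||Q) = 1.0429 bits, D_KL(Q||P) = 1.8271 bits. No, KL divergence is not symmetric.

D_KL(P||Q) = Σ P(x) log₂(P(x)/Q(x))

Computing term by term:
  P(1)·log₂(P(1)/Q(1)) = 0.9344·log₂(0.9344/0.3804) = 1.21147
  P(2)·log₂(P(2)/Q(2)) = 0.0098·log₂(0.0098/0.1377) = -0.03736
  P(3)·log₂(P(3)/Q(3)) = 0.0098·log₂(0.0098/0.2317) = -0.04472
  P(4)·log₂(P(4)/Q(4)) = 0.0172·log₂(0.0172/0.1962) = -0.06040
  P(5)·log₂(P(5)/Q(5)) = 0.0288·log₂(0.0288/0.054) = -0.02612

D_KL(P||Q) = 1.21147 - 0.03736 - 0.04472 - 0.06040 - 0.02612 = 1.04287 ≈ 1.0429 bits

D_KL(Q||P) = Σ Q(x) log₂(Q(x)/P(x))

Computing term by term:
  Q(1)·log₂(Q(1)/P(1)) = 0.3804·log₂(0.3804/0.9344) = -0.49320
  Q(2)·log₂(Q(2)/P(2)) = 0.1377·log₂(0.1377/0.0098) = 0.52500
  Q(3)·log₂(Q(3)/P(3)) = 0.2317·log₂(0.2317/0.0098) = 1.05732
  Q(4)·log₂(Q(4)/P(4)) = 0.1962·log₂(0.1962/0.0172) = 0.68902
  Q(5)·log₂(Q(5)/P(5)) = 0.054·log₂(0.054/0.0288) = 0.04897

D_KL(Q||P) = -0.49320 + 0.52500 + 1.05732 + 0.68902 + 0.04897 = 1.82711 ≈ 1.8271 bits

These are NOT equal (difference: 0.7842 bits). KL divergence is asymmetric: D_KL(P||Q) ≠ D_KL(Q||P) in general.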